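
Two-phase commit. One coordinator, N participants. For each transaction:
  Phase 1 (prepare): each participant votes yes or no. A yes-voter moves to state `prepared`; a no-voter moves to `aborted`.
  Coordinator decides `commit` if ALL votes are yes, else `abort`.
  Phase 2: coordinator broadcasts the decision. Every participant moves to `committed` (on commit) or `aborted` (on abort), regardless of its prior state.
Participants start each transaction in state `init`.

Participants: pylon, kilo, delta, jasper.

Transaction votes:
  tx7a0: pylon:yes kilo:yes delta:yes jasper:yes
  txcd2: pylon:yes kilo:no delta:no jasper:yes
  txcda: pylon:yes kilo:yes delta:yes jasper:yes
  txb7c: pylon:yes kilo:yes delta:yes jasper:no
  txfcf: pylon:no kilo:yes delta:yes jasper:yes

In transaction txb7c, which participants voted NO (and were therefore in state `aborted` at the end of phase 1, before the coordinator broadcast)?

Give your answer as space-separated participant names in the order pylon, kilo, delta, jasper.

Txn txb7c phase 1: pylon yes -> prepared; kilo yes -> prepared; delta yes -> prepared; jasper no -> aborted

Answer: jasper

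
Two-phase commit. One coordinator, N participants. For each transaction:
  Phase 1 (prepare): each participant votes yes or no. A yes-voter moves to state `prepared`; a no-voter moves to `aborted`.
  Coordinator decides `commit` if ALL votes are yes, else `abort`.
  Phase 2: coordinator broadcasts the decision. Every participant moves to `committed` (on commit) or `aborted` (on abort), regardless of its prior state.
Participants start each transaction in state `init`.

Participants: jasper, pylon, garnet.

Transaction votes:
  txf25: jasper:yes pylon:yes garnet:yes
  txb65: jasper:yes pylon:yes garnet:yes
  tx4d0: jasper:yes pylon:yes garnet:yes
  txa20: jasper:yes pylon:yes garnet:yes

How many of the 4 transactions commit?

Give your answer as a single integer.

txf25: all yes -> commit (commits=1)
txb65: all yes -> commit (commits=2)
tx4d0: all yes -> commit (commits=3)
txa20: all yes -> commit (commits=4)

Answer: 4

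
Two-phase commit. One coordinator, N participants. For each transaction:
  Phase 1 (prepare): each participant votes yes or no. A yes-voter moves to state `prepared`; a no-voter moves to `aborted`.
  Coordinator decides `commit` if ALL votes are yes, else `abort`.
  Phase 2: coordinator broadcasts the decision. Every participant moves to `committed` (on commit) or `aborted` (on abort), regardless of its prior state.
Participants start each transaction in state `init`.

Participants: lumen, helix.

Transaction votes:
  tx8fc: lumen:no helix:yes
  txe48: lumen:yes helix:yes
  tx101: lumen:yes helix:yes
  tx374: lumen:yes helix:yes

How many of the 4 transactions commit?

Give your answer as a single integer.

Answer: 3

Derivation:
tx8fc: no from lumen -> abort (commits=0)
txe48: all yes -> commit (commits=1)
tx101: all yes -> commit (commits=2)
tx374: all yes -> commit (commits=3)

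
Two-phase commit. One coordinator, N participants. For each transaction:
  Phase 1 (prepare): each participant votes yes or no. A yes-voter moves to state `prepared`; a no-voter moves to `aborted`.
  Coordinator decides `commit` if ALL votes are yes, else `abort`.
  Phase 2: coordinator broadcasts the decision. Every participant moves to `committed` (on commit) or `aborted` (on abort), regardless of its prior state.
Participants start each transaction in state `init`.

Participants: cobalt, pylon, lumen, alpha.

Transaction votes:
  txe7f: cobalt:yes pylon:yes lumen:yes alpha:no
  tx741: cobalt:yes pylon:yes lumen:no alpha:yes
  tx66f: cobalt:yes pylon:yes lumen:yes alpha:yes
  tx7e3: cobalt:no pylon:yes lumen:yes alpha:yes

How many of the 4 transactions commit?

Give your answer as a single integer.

Answer: 1

Derivation:
txe7f: no from alpha -> abort (commits=0)
tx741: no from lumen -> abort (commits=0)
tx66f: all yes -> commit (commits=1)
tx7e3: no from cobalt -> abort (commits=1)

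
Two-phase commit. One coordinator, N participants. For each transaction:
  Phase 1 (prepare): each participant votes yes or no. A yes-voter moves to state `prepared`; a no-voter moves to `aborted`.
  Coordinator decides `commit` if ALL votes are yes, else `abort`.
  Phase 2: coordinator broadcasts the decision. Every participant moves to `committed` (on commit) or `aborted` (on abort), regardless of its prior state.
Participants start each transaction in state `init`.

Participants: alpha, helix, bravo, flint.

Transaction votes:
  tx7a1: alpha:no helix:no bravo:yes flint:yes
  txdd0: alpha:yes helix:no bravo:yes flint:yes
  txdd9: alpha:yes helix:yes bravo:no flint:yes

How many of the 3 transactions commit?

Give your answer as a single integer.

tx7a1: no from alpha, helix -> abort (commits=0)
txdd0: no from helix -> abort (commits=0)
txdd9: no from bravo -> abort (commits=0)

Answer: 0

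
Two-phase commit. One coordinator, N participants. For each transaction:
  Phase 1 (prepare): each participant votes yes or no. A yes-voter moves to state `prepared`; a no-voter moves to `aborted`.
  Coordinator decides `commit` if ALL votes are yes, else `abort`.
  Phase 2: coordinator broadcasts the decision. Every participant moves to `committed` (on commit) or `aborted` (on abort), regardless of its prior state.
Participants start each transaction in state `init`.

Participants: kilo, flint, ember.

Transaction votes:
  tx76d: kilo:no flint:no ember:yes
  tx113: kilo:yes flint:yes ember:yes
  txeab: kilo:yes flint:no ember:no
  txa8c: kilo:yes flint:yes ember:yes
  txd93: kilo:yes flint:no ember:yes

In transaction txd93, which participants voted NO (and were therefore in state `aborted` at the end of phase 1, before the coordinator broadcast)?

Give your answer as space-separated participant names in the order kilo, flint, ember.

Answer: flint

Derivation:
Txn txd93 phase 1: kilo yes -> prepared; flint no -> aborted; ember yes -> prepared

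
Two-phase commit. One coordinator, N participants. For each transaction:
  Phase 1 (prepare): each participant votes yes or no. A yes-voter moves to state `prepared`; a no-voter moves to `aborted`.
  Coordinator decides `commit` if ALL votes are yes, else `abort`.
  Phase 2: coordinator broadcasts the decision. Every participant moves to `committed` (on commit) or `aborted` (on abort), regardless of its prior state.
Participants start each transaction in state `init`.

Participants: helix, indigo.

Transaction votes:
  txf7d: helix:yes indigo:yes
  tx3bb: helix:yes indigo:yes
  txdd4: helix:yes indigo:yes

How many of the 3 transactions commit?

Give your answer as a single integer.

txf7d: all yes -> commit (commits=1)
tx3bb: all yes -> commit (commits=2)
txdd4: all yes -> commit (commits=3)

Answer: 3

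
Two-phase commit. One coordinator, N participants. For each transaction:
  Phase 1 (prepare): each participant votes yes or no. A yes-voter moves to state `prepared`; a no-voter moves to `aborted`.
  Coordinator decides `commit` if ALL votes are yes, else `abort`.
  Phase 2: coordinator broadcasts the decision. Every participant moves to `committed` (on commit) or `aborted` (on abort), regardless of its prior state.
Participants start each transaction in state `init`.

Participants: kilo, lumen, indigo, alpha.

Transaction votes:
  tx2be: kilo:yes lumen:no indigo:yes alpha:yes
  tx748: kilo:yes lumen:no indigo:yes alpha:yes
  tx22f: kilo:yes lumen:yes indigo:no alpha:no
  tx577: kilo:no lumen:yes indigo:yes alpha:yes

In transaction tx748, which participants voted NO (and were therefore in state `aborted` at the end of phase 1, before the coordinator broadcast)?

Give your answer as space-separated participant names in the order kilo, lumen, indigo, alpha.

Txn tx748 phase 1: kilo yes -> prepared; lumen no -> aborted; indigo yes -> prepared; alpha yes -> prepared

Answer: lumen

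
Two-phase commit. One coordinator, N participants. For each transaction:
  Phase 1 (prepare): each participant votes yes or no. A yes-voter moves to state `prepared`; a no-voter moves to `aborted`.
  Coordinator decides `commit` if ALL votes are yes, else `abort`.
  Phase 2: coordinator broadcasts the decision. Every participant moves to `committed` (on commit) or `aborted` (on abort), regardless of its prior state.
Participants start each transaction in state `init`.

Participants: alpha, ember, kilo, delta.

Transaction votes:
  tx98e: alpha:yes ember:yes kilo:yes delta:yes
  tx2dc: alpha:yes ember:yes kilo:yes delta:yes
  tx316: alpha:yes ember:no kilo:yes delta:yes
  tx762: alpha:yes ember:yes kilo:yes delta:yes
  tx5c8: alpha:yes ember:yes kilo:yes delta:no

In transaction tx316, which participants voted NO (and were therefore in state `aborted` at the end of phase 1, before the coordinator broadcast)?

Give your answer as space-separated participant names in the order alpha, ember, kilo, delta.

Answer: ember

Derivation:
Txn tx316 phase 1: alpha yes -> prepared; ember no -> aborted; kilo yes -> prepared; delta yes -> prepared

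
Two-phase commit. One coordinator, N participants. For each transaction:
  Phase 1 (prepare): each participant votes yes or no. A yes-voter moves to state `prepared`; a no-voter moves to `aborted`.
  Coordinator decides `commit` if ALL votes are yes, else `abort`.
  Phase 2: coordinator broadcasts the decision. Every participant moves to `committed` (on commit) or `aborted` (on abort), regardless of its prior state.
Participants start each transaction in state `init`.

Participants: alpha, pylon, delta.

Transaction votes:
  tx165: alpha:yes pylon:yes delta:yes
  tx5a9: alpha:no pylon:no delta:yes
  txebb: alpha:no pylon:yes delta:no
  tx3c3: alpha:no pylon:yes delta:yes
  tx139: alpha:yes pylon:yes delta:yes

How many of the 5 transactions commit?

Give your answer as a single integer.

tx165: all yes -> commit (commits=1)
tx5a9: no from alpha, pylon -> abort (commits=1)
txebb: no from alpha, delta -> abort (commits=1)
tx3c3: no from alpha -> abort (commits=1)
tx139: all yes -> commit (commits=2)

Answer: 2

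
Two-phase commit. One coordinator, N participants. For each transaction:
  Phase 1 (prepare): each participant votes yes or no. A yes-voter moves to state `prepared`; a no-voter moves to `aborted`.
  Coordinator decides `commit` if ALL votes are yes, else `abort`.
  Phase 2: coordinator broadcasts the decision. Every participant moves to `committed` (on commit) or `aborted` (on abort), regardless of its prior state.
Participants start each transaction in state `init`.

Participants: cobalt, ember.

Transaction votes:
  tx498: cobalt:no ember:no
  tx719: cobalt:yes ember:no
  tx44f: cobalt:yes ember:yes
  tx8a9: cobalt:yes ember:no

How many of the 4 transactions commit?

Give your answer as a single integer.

Answer: 1

Derivation:
tx498: no from cobalt, ember -> abort (commits=0)
tx719: no from ember -> abort (commits=0)
tx44f: all yes -> commit (commits=1)
tx8a9: no from ember -> abort (commits=1)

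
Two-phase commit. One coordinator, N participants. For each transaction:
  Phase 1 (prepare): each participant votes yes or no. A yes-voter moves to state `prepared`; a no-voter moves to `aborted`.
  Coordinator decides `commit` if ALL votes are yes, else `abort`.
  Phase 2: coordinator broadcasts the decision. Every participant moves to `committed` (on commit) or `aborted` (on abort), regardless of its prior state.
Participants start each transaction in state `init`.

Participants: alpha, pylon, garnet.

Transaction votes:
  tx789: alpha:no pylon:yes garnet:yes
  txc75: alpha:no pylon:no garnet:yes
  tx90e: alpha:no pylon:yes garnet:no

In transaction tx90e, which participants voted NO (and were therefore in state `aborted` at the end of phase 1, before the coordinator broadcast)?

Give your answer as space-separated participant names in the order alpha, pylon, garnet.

Answer: alpha garnet

Derivation:
Txn tx90e phase 1: alpha no -> aborted; pylon yes -> prepared; garnet no -> aborted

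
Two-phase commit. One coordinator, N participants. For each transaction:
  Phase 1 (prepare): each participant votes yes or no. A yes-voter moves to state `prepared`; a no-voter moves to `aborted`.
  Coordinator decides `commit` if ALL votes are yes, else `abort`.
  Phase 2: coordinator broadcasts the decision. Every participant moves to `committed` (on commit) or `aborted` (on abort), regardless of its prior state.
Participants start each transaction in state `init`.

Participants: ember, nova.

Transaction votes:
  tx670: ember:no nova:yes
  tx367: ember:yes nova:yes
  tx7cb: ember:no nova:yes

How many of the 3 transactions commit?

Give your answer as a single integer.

Answer: 1

Derivation:
tx670: no from ember -> abort (commits=0)
tx367: all yes -> commit (commits=1)
tx7cb: no from ember -> abort (commits=1)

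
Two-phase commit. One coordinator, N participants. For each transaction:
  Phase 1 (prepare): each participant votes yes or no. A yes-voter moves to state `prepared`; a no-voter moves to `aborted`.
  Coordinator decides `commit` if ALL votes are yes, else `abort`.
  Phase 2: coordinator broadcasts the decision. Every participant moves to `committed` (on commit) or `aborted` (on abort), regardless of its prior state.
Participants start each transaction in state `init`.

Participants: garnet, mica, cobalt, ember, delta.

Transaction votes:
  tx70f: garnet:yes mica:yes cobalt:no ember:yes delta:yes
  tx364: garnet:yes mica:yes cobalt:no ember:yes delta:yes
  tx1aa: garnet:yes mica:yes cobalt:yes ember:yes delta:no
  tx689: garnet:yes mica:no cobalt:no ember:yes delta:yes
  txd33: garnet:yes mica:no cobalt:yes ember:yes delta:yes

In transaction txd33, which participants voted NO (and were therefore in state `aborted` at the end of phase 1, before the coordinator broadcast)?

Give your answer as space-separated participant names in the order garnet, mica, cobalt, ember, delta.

Answer: mica

Derivation:
Txn txd33 phase 1: garnet yes -> prepared; mica no -> aborted; cobalt yes -> prepared; ember yes -> prepared; delta yes -> prepared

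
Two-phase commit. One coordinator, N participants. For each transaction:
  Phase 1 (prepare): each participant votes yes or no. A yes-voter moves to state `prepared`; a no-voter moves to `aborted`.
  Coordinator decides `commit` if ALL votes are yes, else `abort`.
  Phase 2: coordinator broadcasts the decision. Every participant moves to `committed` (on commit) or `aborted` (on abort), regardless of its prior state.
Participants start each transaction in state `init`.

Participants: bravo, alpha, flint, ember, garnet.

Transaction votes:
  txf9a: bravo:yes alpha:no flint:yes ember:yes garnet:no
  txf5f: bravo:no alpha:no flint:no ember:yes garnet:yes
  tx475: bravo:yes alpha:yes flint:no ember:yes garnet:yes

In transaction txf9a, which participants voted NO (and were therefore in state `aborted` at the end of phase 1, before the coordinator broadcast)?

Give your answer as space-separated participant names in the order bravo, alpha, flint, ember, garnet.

Answer: alpha garnet

Derivation:
Txn txf9a phase 1: bravo yes -> prepared; alpha no -> aborted; flint yes -> prepared; ember yes -> prepared; garnet no -> aborted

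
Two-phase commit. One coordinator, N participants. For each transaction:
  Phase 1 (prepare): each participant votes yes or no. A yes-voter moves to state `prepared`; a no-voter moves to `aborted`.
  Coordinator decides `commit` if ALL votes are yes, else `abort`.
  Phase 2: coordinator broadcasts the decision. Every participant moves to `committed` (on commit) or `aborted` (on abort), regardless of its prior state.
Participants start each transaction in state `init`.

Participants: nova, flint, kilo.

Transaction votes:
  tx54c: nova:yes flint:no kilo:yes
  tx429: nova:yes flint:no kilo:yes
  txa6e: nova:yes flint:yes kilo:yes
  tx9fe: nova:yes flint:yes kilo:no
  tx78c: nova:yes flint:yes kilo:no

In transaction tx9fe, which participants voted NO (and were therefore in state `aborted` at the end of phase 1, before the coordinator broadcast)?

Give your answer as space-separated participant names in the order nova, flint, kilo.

Txn tx9fe phase 1: nova yes -> prepared; flint yes -> prepared; kilo no -> aborted

Answer: kilo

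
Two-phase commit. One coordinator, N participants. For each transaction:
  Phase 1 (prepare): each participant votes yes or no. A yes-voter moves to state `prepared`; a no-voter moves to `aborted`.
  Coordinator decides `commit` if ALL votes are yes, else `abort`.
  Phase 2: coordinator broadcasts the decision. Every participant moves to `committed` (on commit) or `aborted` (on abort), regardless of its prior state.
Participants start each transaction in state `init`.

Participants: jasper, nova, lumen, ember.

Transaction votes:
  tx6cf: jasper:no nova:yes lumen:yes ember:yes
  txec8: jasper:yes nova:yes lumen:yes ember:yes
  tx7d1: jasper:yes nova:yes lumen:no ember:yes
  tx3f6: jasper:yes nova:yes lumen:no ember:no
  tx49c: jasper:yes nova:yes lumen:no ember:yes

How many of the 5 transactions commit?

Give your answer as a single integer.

Answer: 1

Derivation:
tx6cf: no from jasper -> abort (commits=0)
txec8: all yes -> commit (commits=1)
tx7d1: no from lumen -> abort (commits=1)
tx3f6: no from lumen, ember -> abort (commits=1)
tx49c: no from lumen -> abort (commits=1)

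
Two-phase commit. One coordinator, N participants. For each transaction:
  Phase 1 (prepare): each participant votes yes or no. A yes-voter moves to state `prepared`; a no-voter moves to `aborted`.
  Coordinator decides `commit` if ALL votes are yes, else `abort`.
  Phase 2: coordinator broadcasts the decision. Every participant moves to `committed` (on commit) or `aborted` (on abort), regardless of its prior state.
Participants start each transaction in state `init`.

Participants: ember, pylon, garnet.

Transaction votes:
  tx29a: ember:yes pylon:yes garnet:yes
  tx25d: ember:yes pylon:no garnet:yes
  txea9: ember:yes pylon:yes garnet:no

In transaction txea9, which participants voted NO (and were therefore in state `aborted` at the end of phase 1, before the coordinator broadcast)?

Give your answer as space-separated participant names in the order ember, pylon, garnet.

Answer: garnet

Derivation:
Txn txea9 phase 1: ember yes -> prepared; pylon yes -> prepared; garnet no -> aborted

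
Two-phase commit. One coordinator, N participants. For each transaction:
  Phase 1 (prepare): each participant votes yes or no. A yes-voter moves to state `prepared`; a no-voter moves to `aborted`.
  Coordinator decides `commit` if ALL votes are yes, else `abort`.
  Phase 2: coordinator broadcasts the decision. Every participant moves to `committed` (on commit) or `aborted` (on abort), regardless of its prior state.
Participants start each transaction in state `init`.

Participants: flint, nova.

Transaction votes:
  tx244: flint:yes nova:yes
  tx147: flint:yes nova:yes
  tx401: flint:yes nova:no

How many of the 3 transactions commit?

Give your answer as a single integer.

Answer: 2

Derivation:
tx244: all yes -> commit (commits=1)
tx147: all yes -> commit (commits=2)
tx401: no from nova -> abort (commits=2)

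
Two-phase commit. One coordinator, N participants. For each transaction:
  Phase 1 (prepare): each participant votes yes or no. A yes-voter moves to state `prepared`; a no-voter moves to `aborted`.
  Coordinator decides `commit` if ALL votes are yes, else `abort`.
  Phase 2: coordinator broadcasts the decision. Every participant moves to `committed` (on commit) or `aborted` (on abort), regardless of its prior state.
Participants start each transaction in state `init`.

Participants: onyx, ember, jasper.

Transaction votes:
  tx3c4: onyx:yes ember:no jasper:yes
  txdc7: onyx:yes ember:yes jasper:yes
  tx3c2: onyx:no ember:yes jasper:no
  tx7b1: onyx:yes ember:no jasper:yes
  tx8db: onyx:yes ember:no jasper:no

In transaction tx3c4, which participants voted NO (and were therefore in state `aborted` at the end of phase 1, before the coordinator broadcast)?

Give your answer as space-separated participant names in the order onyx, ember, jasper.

Txn tx3c4 phase 1: onyx yes -> prepared; ember no -> aborted; jasper yes -> prepared

Answer: ember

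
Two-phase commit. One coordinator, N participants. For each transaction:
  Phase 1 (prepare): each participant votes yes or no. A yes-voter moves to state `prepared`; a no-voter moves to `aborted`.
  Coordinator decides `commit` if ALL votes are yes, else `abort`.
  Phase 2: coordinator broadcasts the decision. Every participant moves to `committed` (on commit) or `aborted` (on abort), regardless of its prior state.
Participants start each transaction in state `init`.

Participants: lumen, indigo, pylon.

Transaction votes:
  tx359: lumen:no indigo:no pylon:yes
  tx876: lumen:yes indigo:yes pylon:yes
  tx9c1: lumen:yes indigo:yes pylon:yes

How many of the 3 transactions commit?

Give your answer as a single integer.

Answer: 2

Derivation:
tx359: no from lumen, indigo -> abort (commits=0)
tx876: all yes -> commit (commits=1)
tx9c1: all yes -> commit (commits=2)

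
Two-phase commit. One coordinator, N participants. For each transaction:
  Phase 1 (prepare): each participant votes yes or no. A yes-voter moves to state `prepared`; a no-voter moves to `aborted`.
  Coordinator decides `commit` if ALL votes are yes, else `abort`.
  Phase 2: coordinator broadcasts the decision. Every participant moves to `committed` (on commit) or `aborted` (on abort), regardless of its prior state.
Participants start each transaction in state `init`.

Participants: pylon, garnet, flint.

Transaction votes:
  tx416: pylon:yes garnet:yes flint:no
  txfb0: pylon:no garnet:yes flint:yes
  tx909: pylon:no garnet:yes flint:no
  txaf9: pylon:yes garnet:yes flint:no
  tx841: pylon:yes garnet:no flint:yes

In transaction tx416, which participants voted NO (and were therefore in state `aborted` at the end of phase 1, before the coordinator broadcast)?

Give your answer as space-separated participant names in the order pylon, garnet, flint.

Answer: flint

Derivation:
Txn tx416 phase 1: pylon yes -> prepared; garnet yes -> prepared; flint no -> aborted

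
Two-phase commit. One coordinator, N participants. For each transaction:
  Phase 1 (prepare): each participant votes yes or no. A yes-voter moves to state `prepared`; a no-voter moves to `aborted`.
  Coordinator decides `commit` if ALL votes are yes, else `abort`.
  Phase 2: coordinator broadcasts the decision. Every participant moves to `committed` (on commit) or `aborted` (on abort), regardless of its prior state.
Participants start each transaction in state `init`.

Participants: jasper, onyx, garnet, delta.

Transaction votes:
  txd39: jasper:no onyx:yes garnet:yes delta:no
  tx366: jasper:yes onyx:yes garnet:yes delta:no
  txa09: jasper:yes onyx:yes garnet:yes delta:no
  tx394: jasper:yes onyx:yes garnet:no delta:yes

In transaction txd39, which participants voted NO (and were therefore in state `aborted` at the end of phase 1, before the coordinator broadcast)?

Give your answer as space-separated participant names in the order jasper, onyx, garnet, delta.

Txn txd39 phase 1: jasper no -> aborted; onyx yes -> prepared; garnet yes -> prepared; delta no -> aborted

Answer: jasper delta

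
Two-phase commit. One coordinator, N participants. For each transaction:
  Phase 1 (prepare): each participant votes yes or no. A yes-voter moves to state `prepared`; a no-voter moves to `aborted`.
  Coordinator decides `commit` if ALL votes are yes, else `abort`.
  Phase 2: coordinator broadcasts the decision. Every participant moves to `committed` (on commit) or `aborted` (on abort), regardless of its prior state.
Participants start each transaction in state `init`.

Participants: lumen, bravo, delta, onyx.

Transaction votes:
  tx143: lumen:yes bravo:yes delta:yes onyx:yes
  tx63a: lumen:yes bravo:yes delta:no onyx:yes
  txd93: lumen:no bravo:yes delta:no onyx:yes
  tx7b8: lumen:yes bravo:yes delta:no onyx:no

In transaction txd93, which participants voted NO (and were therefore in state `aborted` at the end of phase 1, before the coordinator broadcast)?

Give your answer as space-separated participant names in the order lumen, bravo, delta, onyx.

Answer: lumen delta

Derivation:
Txn txd93 phase 1: lumen no -> aborted; bravo yes -> prepared; delta no -> aborted; onyx yes -> prepared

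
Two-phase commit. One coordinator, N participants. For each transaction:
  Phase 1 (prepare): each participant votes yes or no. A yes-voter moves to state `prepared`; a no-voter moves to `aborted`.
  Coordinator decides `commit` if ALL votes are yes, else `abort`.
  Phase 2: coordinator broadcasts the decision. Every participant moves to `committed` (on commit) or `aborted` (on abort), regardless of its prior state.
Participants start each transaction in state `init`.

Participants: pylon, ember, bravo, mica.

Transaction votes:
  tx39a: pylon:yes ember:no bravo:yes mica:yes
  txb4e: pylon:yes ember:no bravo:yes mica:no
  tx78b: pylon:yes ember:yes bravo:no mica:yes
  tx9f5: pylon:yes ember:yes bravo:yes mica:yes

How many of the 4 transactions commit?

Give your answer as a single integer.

Answer: 1

Derivation:
tx39a: no from ember -> abort (commits=0)
txb4e: no from ember, mica -> abort (commits=0)
tx78b: no from bravo -> abort (commits=0)
tx9f5: all yes -> commit (commits=1)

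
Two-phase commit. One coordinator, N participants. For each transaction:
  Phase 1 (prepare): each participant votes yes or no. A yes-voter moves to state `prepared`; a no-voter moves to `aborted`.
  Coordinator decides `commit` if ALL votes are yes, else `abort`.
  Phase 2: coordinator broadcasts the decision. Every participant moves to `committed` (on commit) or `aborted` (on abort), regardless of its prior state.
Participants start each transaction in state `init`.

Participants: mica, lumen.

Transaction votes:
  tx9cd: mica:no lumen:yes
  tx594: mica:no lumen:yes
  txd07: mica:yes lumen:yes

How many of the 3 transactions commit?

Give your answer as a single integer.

Answer: 1

Derivation:
tx9cd: no from mica -> abort (commits=0)
tx594: no from mica -> abort (commits=0)
txd07: all yes -> commit (commits=1)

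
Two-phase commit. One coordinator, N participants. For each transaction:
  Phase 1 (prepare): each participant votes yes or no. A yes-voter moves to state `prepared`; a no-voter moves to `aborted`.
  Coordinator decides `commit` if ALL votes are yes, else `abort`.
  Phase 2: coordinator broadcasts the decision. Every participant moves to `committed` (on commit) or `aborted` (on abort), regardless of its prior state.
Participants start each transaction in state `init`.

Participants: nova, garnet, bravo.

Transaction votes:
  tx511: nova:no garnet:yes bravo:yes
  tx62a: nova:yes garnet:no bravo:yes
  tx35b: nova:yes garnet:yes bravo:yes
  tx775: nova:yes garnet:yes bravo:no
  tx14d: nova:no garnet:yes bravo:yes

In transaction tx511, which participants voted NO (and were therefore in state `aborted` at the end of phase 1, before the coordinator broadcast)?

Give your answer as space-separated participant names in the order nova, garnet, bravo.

Answer: nova

Derivation:
Txn tx511 phase 1: nova no -> aborted; garnet yes -> prepared; bravo yes -> prepared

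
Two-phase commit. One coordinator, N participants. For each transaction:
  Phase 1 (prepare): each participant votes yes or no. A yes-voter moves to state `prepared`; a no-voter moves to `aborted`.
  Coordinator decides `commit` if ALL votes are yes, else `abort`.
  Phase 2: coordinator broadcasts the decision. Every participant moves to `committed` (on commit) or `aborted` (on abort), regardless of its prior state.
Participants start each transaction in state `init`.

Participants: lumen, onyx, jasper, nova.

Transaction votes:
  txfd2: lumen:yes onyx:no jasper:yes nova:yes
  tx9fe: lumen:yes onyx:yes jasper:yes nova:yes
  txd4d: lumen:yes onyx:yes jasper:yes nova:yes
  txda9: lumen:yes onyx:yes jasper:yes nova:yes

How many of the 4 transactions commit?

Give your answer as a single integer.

txfd2: no from onyx -> abort (commits=0)
tx9fe: all yes -> commit (commits=1)
txd4d: all yes -> commit (commits=2)
txda9: all yes -> commit (commits=3)

Answer: 3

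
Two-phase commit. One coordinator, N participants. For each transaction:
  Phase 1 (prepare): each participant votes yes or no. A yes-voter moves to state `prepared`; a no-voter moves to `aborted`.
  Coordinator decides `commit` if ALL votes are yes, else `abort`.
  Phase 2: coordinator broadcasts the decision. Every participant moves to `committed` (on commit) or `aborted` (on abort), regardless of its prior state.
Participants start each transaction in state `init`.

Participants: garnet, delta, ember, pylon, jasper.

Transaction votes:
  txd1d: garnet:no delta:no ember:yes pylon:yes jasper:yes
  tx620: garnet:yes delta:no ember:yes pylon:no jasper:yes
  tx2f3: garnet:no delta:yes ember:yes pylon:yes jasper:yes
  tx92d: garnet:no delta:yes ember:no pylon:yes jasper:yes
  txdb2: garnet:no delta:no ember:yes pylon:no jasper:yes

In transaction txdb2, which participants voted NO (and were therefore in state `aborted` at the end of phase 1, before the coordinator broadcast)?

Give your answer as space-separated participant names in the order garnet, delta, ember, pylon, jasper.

Answer: garnet delta pylon

Derivation:
Txn txdb2 phase 1: garnet no -> aborted; delta no -> aborted; ember yes -> prepared; pylon no -> aborted; jasper yes -> prepared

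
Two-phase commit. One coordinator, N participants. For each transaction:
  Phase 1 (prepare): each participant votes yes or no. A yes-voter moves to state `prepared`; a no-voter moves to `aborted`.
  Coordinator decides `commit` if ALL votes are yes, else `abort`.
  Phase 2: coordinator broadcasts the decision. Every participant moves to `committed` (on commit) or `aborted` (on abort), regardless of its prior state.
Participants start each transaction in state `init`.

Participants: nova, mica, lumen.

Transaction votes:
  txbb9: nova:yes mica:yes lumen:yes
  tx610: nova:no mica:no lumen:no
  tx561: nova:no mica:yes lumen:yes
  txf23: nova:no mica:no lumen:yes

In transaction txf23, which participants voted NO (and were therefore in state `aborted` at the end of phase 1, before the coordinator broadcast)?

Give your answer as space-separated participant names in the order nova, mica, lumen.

Txn txf23 phase 1: nova no -> aborted; mica no -> aborted; lumen yes -> prepared

Answer: nova mica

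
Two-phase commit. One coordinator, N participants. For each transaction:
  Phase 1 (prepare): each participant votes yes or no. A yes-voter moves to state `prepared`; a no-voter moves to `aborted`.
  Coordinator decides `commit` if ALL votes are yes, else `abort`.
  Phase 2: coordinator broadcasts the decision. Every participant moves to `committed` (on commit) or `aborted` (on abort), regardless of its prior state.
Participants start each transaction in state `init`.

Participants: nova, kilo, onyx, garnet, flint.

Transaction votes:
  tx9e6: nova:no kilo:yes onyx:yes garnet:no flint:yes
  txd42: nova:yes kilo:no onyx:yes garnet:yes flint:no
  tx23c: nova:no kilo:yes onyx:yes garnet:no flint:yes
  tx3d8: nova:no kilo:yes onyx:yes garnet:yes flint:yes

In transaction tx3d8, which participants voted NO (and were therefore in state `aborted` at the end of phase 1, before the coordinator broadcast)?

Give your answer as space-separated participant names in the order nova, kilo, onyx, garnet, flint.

Answer: nova

Derivation:
Txn tx3d8 phase 1: nova no -> aborted; kilo yes -> prepared; onyx yes -> prepared; garnet yes -> prepared; flint yes -> prepared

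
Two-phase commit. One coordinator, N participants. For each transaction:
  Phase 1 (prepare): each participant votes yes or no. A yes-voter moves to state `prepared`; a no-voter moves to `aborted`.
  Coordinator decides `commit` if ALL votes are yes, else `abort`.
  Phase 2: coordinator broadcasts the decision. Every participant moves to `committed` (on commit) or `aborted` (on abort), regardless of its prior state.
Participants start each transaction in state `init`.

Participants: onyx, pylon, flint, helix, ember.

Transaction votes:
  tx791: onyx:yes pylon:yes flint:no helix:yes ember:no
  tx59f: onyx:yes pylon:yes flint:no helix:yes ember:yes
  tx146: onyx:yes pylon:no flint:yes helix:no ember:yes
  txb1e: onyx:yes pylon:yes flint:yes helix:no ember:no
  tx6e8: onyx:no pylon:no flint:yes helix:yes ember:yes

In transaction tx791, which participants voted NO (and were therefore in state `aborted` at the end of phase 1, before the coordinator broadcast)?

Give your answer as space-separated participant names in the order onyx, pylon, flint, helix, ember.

Answer: flint ember

Derivation:
Txn tx791 phase 1: onyx yes -> prepared; pylon yes -> prepared; flint no -> aborted; helix yes -> prepared; ember no -> aborted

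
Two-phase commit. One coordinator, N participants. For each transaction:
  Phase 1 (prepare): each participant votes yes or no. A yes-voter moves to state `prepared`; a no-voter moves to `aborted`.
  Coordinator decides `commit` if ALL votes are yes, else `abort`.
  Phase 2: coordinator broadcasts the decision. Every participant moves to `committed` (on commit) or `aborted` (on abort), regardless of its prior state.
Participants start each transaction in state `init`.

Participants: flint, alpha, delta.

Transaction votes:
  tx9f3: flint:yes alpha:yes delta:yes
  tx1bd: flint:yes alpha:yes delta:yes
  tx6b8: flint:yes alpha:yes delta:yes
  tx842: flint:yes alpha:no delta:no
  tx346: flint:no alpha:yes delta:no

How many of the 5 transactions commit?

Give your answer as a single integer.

tx9f3: all yes -> commit (commits=1)
tx1bd: all yes -> commit (commits=2)
tx6b8: all yes -> commit (commits=3)
tx842: no from alpha, delta -> abort (commits=3)
tx346: no from flint, delta -> abort (commits=3)

Answer: 3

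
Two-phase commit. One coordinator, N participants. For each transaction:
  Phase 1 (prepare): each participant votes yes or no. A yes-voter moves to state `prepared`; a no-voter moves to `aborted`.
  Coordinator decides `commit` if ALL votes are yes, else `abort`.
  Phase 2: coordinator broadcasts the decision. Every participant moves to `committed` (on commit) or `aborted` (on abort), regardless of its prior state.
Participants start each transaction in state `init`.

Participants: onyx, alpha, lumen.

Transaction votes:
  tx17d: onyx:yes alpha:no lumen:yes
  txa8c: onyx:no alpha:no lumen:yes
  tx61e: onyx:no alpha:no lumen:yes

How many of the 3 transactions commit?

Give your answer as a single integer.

Answer: 0

Derivation:
tx17d: no from alpha -> abort (commits=0)
txa8c: no from onyx, alpha -> abort (commits=0)
tx61e: no from onyx, alpha -> abort (commits=0)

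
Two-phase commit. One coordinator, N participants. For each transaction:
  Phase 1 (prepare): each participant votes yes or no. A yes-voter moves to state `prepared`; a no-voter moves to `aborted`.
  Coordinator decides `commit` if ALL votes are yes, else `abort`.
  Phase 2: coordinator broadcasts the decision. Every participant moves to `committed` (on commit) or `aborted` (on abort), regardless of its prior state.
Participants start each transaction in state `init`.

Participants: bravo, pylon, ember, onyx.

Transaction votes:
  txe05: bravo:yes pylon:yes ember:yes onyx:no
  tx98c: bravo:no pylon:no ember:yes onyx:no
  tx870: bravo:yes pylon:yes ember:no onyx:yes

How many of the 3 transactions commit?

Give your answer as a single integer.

Answer: 0

Derivation:
txe05: no from onyx -> abort (commits=0)
tx98c: no from bravo, pylon, onyx -> abort (commits=0)
tx870: no from ember -> abort (commits=0)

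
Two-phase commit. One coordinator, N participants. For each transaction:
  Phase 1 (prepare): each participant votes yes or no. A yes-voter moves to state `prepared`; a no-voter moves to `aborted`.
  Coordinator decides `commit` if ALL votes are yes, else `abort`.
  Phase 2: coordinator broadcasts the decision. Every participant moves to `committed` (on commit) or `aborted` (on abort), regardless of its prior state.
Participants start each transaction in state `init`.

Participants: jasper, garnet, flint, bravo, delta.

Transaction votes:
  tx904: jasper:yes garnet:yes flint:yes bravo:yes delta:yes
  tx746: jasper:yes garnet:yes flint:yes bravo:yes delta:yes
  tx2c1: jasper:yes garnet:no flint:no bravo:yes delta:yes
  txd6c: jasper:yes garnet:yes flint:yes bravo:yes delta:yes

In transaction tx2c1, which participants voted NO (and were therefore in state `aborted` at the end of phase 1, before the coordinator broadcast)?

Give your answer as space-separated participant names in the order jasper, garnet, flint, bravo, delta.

Txn tx2c1 phase 1: jasper yes -> prepared; garnet no -> aborted; flint no -> aborted; bravo yes -> prepared; delta yes -> prepared

Answer: garnet flint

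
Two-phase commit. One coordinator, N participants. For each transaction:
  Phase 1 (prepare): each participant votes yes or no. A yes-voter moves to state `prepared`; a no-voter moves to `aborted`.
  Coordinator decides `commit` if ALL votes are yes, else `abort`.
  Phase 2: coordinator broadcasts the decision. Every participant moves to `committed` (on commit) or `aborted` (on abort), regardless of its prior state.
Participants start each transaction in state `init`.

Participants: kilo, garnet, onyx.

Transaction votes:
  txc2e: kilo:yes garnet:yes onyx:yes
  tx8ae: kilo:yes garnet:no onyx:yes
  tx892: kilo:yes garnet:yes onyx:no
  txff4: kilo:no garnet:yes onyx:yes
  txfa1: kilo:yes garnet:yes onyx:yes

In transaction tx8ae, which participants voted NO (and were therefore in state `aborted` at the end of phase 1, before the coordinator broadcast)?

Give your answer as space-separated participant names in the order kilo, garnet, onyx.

Answer: garnet

Derivation:
Txn tx8ae phase 1: kilo yes -> prepared; garnet no -> aborted; onyx yes -> prepared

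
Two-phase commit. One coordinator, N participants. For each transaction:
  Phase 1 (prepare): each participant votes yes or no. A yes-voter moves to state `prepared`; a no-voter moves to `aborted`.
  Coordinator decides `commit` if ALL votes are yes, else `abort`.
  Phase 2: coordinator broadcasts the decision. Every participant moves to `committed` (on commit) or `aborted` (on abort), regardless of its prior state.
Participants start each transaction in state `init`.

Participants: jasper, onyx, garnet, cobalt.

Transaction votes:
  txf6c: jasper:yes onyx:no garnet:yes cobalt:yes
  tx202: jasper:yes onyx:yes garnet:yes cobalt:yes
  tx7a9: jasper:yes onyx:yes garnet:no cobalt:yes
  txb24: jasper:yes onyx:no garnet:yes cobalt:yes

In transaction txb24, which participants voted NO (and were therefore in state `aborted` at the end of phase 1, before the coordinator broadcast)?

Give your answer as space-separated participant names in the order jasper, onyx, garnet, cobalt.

Answer: onyx

Derivation:
Txn txb24 phase 1: jasper yes -> prepared; onyx no -> aborted; garnet yes -> prepared; cobalt yes -> prepared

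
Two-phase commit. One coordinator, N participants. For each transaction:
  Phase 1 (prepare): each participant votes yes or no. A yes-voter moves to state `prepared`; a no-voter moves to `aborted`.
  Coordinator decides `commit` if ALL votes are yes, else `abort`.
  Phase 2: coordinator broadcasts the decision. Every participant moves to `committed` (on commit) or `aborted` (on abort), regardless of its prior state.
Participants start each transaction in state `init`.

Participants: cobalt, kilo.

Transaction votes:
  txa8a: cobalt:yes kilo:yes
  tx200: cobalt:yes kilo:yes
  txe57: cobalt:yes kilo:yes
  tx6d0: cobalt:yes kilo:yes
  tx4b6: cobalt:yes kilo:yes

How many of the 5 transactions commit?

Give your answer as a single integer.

txa8a: all yes -> commit (commits=1)
tx200: all yes -> commit (commits=2)
txe57: all yes -> commit (commits=3)
tx6d0: all yes -> commit (commits=4)
tx4b6: all yes -> commit (commits=5)

Answer: 5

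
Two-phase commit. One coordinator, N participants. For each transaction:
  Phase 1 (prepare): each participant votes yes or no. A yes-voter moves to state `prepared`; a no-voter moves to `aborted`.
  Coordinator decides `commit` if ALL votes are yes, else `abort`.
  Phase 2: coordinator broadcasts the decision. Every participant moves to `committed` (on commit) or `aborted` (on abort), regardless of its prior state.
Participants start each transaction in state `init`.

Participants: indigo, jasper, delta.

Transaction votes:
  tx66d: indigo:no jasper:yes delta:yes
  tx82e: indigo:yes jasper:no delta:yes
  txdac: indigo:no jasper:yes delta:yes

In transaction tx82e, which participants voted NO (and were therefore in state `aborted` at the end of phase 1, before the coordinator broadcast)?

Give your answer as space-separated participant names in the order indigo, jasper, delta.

Answer: jasper

Derivation:
Txn tx82e phase 1: indigo yes -> prepared; jasper no -> aborted; delta yes -> prepared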